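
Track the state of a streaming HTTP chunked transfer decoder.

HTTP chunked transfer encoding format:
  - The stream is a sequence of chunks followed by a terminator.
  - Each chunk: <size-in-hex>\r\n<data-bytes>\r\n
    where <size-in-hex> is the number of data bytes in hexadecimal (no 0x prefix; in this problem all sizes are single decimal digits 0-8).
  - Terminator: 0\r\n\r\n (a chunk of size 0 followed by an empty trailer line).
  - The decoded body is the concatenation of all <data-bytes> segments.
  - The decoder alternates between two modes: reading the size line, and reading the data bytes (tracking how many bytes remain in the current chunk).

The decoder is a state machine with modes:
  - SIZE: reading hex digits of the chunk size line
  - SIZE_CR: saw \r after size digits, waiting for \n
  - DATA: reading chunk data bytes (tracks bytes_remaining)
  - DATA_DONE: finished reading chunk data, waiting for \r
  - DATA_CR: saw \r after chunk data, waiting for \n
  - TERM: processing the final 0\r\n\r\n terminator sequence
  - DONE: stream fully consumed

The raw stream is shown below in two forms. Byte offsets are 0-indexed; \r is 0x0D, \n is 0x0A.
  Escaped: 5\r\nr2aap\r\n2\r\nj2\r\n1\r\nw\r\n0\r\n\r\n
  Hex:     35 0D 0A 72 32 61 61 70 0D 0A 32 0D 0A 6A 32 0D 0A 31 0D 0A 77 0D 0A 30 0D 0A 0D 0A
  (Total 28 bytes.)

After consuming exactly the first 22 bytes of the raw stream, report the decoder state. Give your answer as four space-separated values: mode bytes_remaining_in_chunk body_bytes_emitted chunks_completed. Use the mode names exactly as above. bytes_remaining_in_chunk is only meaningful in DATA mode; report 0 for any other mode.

Answer: DATA_CR 0 8 2

Derivation:
Byte 0 = '5': mode=SIZE remaining=0 emitted=0 chunks_done=0
Byte 1 = 0x0D: mode=SIZE_CR remaining=0 emitted=0 chunks_done=0
Byte 2 = 0x0A: mode=DATA remaining=5 emitted=0 chunks_done=0
Byte 3 = 'r': mode=DATA remaining=4 emitted=1 chunks_done=0
Byte 4 = '2': mode=DATA remaining=3 emitted=2 chunks_done=0
Byte 5 = 'a': mode=DATA remaining=2 emitted=3 chunks_done=0
Byte 6 = 'a': mode=DATA remaining=1 emitted=4 chunks_done=0
Byte 7 = 'p': mode=DATA_DONE remaining=0 emitted=5 chunks_done=0
Byte 8 = 0x0D: mode=DATA_CR remaining=0 emitted=5 chunks_done=0
Byte 9 = 0x0A: mode=SIZE remaining=0 emitted=5 chunks_done=1
Byte 10 = '2': mode=SIZE remaining=0 emitted=5 chunks_done=1
Byte 11 = 0x0D: mode=SIZE_CR remaining=0 emitted=5 chunks_done=1
Byte 12 = 0x0A: mode=DATA remaining=2 emitted=5 chunks_done=1
Byte 13 = 'j': mode=DATA remaining=1 emitted=6 chunks_done=1
Byte 14 = '2': mode=DATA_DONE remaining=0 emitted=7 chunks_done=1
Byte 15 = 0x0D: mode=DATA_CR remaining=0 emitted=7 chunks_done=1
Byte 16 = 0x0A: mode=SIZE remaining=0 emitted=7 chunks_done=2
Byte 17 = '1': mode=SIZE remaining=0 emitted=7 chunks_done=2
Byte 18 = 0x0D: mode=SIZE_CR remaining=0 emitted=7 chunks_done=2
Byte 19 = 0x0A: mode=DATA remaining=1 emitted=7 chunks_done=2
Byte 20 = 'w': mode=DATA_DONE remaining=0 emitted=8 chunks_done=2
Byte 21 = 0x0D: mode=DATA_CR remaining=0 emitted=8 chunks_done=2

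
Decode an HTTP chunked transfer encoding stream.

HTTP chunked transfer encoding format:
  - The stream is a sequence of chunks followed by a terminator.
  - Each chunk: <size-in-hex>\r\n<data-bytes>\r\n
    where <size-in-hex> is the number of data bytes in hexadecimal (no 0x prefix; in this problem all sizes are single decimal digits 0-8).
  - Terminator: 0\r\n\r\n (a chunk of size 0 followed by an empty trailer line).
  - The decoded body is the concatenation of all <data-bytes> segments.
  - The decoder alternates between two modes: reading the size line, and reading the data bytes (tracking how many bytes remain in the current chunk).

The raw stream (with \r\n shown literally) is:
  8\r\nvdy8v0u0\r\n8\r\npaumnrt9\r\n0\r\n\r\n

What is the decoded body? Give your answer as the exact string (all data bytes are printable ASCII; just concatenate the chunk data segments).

Answer: vdy8v0u0paumnrt9

Derivation:
Chunk 1: stream[0..1]='8' size=0x8=8, data at stream[3..11]='vdy8v0u0' -> body[0..8], body so far='vdy8v0u0'
Chunk 2: stream[13..14]='8' size=0x8=8, data at stream[16..24]='paumnrt9' -> body[8..16], body so far='vdy8v0u0paumnrt9'
Chunk 3: stream[26..27]='0' size=0 (terminator). Final body='vdy8v0u0paumnrt9' (16 bytes)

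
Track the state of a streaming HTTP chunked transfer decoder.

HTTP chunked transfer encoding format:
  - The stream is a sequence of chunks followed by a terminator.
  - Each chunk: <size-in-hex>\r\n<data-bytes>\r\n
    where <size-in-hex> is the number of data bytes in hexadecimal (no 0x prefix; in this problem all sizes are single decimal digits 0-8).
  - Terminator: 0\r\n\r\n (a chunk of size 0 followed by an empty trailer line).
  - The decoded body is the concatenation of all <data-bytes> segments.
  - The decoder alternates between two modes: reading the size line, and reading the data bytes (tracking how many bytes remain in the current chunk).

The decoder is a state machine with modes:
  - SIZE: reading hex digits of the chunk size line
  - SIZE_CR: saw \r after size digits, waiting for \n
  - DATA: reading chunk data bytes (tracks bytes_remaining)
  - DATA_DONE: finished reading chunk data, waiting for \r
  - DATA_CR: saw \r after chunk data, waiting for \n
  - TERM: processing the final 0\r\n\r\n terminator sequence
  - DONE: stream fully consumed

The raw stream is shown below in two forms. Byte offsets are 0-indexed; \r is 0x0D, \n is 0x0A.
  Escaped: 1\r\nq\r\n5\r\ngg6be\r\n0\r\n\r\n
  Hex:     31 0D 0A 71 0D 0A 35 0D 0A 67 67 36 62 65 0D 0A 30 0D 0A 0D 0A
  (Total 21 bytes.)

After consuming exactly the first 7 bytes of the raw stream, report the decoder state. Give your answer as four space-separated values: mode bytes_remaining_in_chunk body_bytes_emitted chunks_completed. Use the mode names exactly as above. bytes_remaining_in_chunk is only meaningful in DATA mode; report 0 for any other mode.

Byte 0 = '1': mode=SIZE remaining=0 emitted=0 chunks_done=0
Byte 1 = 0x0D: mode=SIZE_CR remaining=0 emitted=0 chunks_done=0
Byte 2 = 0x0A: mode=DATA remaining=1 emitted=0 chunks_done=0
Byte 3 = 'q': mode=DATA_DONE remaining=0 emitted=1 chunks_done=0
Byte 4 = 0x0D: mode=DATA_CR remaining=0 emitted=1 chunks_done=0
Byte 5 = 0x0A: mode=SIZE remaining=0 emitted=1 chunks_done=1
Byte 6 = '5': mode=SIZE remaining=0 emitted=1 chunks_done=1

Answer: SIZE 0 1 1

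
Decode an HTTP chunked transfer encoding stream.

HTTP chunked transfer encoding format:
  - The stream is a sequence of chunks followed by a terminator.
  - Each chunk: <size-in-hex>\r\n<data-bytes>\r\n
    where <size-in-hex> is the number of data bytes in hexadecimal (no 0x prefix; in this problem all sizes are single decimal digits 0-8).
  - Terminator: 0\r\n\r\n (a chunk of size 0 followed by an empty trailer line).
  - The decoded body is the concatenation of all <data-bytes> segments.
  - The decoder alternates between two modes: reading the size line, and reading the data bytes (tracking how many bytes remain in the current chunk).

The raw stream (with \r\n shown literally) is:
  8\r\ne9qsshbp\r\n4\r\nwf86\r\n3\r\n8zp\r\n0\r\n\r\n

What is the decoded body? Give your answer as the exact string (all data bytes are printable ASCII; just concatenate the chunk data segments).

Answer: e9qsshbpwf868zp

Derivation:
Chunk 1: stream[0..1]='8' size=0x8=8, data at stream[3..11]='e9qsshbp' -> body[0..8], body so far='e9qsshbp'
Chunk 2: stream[13..14]='4' size=0x4=4, data at stream[16..20]='wf86' -> body[8..12], body so far='e9qsshbpwf86'
Chunk 3: stream[22..23]='3' size=0x3=3, data at stream[25..28]='8zp' -> body[12..15], body so far='e9qsshbpwf868zp'
Chunk 4: stream[30..31]='0' size=0 (terminator). Final body='e9qsshbpwf868zp' (15 bytes)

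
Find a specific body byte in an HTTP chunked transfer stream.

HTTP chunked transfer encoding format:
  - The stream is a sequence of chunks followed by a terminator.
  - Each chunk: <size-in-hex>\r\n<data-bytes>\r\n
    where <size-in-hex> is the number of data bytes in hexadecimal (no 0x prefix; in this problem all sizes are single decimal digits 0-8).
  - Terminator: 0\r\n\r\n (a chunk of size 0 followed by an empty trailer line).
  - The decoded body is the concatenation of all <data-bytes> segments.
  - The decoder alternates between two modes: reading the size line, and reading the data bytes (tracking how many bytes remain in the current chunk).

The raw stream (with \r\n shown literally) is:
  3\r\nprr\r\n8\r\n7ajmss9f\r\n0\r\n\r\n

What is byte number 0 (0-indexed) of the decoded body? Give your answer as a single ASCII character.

Chunk 1: stream[0..1]='3' size=0x3=3, data at stream[3..6]='prr' -> body[0..3], body so far='prr'
Chunk 2: stream[8..9]='8' size=0x8=8, data at stream[11..19]='7ajmss9f' -> body[3..11], body so far='prr7ajmss9f'
Chunk 3: stream[21..22]='0' size=0 (terminator). Final body='prr7ajmss9f' (11 bytes)
Body byte 0 = 'p'

Answer: p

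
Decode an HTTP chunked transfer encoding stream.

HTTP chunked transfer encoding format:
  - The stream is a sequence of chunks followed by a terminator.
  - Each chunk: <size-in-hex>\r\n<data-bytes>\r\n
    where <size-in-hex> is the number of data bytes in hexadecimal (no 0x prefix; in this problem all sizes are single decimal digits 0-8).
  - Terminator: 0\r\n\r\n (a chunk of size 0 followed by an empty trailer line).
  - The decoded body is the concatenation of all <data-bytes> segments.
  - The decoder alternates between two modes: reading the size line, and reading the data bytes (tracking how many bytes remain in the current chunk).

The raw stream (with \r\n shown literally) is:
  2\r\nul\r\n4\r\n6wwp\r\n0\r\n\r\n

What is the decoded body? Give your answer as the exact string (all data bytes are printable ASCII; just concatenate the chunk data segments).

Chunk 1: stream[0..1]='2' size=0x2=2, data at stream[3..5]='ul' -> body[0..2], body so far='ul'
Chunk 2: stream[7..8]='4' size=0x4=4, data at stream[10..14]='6wwp' -> body[2..6], body so far='ul6wwp'
Chunk 3: stream[16..17]='0' size=0 (terminator). Final body='ul6wwp' (6 bytes)

Answer: ul6wwp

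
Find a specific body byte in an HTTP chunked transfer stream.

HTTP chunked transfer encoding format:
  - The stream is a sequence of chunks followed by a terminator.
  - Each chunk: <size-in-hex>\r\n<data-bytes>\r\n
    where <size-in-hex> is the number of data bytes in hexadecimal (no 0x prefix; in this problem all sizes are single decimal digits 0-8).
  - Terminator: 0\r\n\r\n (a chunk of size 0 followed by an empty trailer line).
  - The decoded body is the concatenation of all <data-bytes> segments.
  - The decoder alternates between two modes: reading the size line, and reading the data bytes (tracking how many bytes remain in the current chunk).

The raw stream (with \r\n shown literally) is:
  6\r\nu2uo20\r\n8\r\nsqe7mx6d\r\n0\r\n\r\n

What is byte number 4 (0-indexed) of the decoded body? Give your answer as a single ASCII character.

Chunk 1: stream[0..1]='6' size=0x6=6, data at stream[3..9]='u2uo20' -> body[0..6], body so far='u2uo20'
Chunk 2: stream[11..12]='8' size=0x8=8, data at stream[14..22]='sqe7mx6d' -> body[6..14], body so far='u2uo20sqe7mx6d'
Chunk 3: stream[24..25]='0' size=0 (terminator). Final body='u2uo20sqe7mx6d' (14 bytes)
Body byte 4 = '2'

Answer: 2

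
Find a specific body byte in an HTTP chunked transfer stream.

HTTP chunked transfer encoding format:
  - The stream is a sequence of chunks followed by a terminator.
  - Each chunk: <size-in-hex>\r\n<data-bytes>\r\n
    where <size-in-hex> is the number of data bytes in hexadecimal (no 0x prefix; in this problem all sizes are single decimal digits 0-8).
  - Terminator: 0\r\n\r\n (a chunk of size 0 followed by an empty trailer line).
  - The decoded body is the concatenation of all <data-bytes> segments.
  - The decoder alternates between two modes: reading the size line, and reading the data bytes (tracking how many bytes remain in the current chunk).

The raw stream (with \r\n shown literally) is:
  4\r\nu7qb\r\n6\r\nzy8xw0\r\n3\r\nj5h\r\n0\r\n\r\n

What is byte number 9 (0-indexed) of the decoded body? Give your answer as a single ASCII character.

Chunk 1: stream[0..1]='4' size=0x4=4, data at stream[3..7]='u7qb' -> body[0..4], body so far='u7qb'
Chunk 2: stream[9..10]='6' size=0x6=6, data at stream[12..18]='zy8xw0' -> body[4..10], body so far='u7qbzy8xw0'
Chunk 3: stream[20..21]='3' size=0x3=3, data at stream[23..26]='j5h' -> body[10..13], body so far='u7qbzy8xw0j5h'
Chunk 4: stream[28..29]='0' size=0 (terminator). Final body='u7qbzy8xw0j5h' (13 bytes)
Body byte 9 = '0'

Answer: 0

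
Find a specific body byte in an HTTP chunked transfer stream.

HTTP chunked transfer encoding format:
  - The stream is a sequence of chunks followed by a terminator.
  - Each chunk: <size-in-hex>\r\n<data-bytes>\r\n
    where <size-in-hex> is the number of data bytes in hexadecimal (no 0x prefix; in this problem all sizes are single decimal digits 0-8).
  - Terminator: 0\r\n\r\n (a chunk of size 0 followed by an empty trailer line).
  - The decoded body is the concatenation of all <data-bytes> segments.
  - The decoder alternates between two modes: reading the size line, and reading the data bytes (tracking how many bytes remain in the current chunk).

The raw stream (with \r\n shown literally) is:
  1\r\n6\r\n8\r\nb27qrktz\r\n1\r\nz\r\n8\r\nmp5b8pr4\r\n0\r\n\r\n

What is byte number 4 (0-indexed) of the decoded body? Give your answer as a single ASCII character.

Chunk 1: stream[0..1]='1' size=0x1=1, data at stream[3..4]='6' -> body[0..1], body so far='6'
Chunk 2: stream[6..7]='8' size=0x8=8, data at stream[9..17]='b27qrktz' -> body[1..9], body so far='6b27qrktz'
Chunk 3: stream[19..20]='1' size=0x1=1, data at stream[22..23]='z' -> body[9..10], body so far='6b27qrktzz'
Chunk 4: stream[25..26]='8' size=0x8=8, data at stream[28..36]='mp5b8pr4' -> body[10..18], body so far='6b27qrktzzmp5b8pr4'
Chunk 5: stream[38..39]='0' size=0 (terminator). Final body='6b27qrktzzmp5b8pr4' (18 bytes)
Body byte 4 = 'q'

Answer: q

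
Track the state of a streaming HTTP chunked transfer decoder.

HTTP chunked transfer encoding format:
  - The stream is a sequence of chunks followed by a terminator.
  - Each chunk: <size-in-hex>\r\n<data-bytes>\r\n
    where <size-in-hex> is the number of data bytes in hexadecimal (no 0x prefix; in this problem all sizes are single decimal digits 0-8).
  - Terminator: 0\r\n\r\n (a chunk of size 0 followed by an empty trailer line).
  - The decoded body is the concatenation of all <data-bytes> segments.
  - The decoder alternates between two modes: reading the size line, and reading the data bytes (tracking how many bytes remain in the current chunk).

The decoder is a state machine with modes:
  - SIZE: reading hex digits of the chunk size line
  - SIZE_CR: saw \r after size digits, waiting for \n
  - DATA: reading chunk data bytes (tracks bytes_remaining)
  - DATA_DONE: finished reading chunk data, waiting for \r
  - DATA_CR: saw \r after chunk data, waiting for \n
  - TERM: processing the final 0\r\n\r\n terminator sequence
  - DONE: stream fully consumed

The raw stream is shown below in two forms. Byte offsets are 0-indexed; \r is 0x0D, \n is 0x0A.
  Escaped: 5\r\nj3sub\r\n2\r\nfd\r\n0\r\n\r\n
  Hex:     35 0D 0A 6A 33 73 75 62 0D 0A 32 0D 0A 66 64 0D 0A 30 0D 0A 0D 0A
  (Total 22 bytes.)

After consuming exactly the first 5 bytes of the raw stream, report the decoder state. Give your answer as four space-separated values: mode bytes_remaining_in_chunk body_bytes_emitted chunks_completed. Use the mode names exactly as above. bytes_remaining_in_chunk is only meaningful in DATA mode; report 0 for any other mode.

Byte 0 = '5': mode=SIZE remaining=0 emitted=0 chunks_done=0
Byte 1 = 0x0D: mode=SIZE_CR remaining=0 emitted=0 chunks_done=0
Byte 2 = 0x0A: mode=DATA remaining=5 emitted=0 chunks_done=0
Byte 3 = 'j': mode=DATA remaining=4 emitted=1 chunks_done=0
Byte 4 = '3': mode=DATA remaining=3 emitted=2 chunks_done=0

Answer: DATA 3 2 0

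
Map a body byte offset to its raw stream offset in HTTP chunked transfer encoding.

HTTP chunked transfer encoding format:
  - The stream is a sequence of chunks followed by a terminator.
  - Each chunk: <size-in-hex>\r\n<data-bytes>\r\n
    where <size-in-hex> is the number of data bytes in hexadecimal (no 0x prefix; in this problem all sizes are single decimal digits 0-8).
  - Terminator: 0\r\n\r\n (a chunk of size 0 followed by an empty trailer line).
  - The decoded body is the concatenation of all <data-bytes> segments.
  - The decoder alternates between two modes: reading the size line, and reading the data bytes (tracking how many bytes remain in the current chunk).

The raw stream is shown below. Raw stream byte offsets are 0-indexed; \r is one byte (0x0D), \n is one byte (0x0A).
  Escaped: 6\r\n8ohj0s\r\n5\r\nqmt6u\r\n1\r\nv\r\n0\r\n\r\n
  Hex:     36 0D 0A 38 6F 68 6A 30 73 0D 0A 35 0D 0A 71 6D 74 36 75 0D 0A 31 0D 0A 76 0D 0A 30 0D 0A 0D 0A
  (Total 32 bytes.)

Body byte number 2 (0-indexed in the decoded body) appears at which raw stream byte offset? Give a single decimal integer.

Answer: 5

Derivation:
Chunk 1: stream[0..1]='6' size=0x6=6, data at stream[3..9]='8ohj0s' -> body[0..6], body so far='8ohj0s'
Chunk 2: stream[11..12]='5' size=0x5=5, data at stream[14..19]='qmt6u' -> body[6..11], body so far='8ohj0sqmt6u'
Chunk 3: stream[21..22]='1' size=0x1=1, data at stream[24..25]='v' -> body[11..12], body so far='8ohj0sqmt6uv'
Chunk 4: stream[27..28]='0' size=0 (terminator). Final body='8ohj0sqmt6uv' (12 bytes)
Body byte 2 at stream offset 5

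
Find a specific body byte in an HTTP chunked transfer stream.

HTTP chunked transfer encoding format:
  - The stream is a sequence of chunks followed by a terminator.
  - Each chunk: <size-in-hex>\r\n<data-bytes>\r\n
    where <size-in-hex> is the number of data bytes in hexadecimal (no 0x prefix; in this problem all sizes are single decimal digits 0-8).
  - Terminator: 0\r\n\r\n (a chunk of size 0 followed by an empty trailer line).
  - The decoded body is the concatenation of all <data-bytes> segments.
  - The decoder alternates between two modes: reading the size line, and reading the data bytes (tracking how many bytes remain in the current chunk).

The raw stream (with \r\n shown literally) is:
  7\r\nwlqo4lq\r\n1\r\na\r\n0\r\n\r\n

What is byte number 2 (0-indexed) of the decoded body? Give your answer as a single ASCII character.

Answer: q

Derivation:
Chunk 1: stream[0..1]='7' size=0x7=7, data at stream[3..10]='wlqo4lq' -> body[0..7], body so far='wlqo4lq'
Chunk 2: stream[12..13]='1' size=0x1=1, data at stream[15..16]='a' -> body[7..8], body so far='wlqo4lqa'
Chunk 3: stream[18..19]='0' size=0 (terminator). Final body='wlqo4lqa' (8 bytes)
Body byte 2 = 'q'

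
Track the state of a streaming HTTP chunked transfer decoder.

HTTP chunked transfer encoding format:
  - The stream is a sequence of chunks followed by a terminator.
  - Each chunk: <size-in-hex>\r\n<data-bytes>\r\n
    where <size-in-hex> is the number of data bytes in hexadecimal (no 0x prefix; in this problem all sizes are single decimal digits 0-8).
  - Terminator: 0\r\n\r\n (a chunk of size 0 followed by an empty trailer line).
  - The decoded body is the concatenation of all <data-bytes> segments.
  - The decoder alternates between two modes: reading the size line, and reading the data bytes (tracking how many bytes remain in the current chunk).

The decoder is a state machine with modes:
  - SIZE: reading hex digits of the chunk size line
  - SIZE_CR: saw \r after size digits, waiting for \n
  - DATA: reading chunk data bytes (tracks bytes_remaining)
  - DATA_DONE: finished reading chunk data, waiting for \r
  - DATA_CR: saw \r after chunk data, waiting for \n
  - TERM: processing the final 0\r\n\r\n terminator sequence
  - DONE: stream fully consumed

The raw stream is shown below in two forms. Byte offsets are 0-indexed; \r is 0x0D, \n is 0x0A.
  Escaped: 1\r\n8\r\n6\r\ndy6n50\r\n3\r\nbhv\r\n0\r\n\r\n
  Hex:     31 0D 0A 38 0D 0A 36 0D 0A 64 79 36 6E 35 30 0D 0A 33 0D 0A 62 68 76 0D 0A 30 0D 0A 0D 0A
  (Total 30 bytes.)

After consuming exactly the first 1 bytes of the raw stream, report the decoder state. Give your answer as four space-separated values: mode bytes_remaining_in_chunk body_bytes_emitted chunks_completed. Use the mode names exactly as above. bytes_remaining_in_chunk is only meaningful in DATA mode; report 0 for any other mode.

Answer: SIZE 0 0 0

Derivation:
Byte 0 = '1': mode=SIZE remaining=0 emitted=0 chunks_done=0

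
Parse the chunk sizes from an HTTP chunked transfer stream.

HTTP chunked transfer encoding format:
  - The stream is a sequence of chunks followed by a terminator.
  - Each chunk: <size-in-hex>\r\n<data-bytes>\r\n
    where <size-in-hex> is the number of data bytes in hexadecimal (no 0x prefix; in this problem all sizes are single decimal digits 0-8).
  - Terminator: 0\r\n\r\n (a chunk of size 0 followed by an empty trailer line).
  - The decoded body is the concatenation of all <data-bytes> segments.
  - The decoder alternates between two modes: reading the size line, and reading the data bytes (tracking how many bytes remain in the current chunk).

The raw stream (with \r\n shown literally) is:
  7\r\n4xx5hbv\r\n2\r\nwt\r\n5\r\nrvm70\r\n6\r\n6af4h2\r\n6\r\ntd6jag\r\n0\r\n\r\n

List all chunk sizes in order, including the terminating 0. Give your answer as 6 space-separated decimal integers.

Answer: 7 2 5 6 6 0

Derivation:
Chunk 1: stream[0..1]='7' size=0x7=7, data at stream[3..10]='4xx5hbv' -> body[0..7], body so far='4xx5hbv'
Chunk 2: stream[12..13]='2' size=0x2=2, data at stream[15..17]='wt' -> body[7..9], body so far='4xx5hbvwt'
Chunk 3: stream[19..20]='5' size=0x5=5, data at stream[22..27]='rvm70' -> body[9..14], body so far='4xx5hbvwtrvm70'
Chunk 4: stream[29..30]='6' size=0x6=6, data at stream[32..38]='6af4h2' -> body[14..20], body so far='4xx5hbvwtrvm706af4h2'
Chunk 5: stream[40..41]='6' size=0x6=6, data at stream[43..49]='td6jag' -> body[20..26], body so far='4xx5hbvwtrvm706af4h2td6jag'
Chunk 6: stream[51..52]='0' size=0 (terminator). Final body='4xx5hbvwtrvm706af4h2td6jag' (26 bytes)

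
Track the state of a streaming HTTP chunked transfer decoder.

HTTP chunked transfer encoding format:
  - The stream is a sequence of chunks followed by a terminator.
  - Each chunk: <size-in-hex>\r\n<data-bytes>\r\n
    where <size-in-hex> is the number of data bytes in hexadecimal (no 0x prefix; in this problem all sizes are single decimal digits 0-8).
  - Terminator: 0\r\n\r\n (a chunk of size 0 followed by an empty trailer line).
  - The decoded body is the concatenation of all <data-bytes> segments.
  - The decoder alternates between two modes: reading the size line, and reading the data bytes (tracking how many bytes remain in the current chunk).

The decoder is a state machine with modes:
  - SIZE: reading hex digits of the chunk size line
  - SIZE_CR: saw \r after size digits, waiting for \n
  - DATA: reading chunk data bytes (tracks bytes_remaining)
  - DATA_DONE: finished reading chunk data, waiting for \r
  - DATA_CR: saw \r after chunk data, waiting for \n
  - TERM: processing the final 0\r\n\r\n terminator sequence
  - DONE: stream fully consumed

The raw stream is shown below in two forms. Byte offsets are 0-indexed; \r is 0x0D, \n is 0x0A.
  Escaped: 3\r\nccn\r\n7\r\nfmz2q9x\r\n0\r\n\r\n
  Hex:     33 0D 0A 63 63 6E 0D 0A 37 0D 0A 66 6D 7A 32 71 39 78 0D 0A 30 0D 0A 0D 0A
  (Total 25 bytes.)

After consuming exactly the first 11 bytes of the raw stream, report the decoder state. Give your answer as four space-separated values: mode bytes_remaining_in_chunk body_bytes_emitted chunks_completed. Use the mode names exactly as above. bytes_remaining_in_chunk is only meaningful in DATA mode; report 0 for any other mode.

Byte 0 = '3': mode=SIZE remaining=0 emitted=0 chunks_done=0
Byte 1 = 0x0D: mode=SIZE_CR remaining=0 emitted=0 chunks_done=0
Byte 2 = 0x0A: mode=DATA remaining=3 emitted=0 chunks_done=0
Byte 3 = 'c': mode=DATA remaining=2 emitted=1 chunks_done=0
Byte 4 = 'c': mode=DATA remaining=1 emitted=2 chunks_done=0
Byte 5 = 'n': mode=DATA_DONE remaining=0 emitted=3 chunks_done=0
Byte 6 = 0x0D: mode=DATA_CR remaining=0 emitted=3 chunks_done=0
Byte 7 = 0x0A: mode=SIZE remaining=0 emitted=3 chunks_done=1
Byte 8 = '7': mode=SIZE remaining=0 emitted=3 chunks_done=1
Byte 9 = 0x0D: mode=SIZE_CR remaining=0 emitted=3 chunks_done=1
Byte 10 = 0x0A: mode=DATA remaining=7 emitted=3 chunks_done=1

Answer: DATA 7 3 1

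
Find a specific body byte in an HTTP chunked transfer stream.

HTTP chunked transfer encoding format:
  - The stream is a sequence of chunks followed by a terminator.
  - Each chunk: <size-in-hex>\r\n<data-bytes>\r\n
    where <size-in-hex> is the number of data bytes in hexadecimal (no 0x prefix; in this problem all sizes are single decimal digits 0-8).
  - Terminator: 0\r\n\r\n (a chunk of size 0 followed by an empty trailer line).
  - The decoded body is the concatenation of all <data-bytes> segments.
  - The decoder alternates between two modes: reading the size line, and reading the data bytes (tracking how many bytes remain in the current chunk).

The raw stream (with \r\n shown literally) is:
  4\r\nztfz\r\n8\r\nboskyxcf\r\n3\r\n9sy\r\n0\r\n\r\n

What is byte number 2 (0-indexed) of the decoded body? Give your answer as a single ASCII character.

Answer: f

Derivation:
Chunk 1: stream[0..1]='4' size=0x4=4, data at stream[3..7]='ztfz' -> body[0..4], body so far='ztfz'
Chunk 2: stream[9..10]='8' size=0x8=8, data at stream[12..20]='boskyxcf' -> body[4..12], body so far='ztfzboskyxcf'
Chunk 3: stream[22..23]='3' size=0x3=3, data at stream[25..28]='9sy' -> body[12..15], body so far='ztfzboskyxcf9sy'
Chunk 4: stream[30..31]='0' size=0 (terminator). Final body='ztfzboskyxcf9sy' (15 bytes)
Body byte 2 = 'f'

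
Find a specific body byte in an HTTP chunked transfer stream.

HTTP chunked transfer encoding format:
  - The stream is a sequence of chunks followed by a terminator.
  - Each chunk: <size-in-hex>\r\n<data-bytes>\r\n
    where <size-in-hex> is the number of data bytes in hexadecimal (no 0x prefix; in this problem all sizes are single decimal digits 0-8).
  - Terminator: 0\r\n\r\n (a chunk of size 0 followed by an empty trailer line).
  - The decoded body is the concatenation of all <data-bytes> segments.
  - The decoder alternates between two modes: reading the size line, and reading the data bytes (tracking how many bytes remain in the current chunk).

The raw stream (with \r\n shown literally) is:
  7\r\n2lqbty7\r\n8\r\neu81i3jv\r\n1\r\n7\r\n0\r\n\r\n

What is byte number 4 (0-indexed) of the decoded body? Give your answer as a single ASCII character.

Chunk 1: stream[0..1]='7' size=0x7=7, data at stream[3..10]='2lqbty7' -> body[0..7], body so far='2lqbty7'
Chunk 2: stream[12..13]='8' size=0x8=8, data at stream[15..23]='eu81i3jv' -> body[7..15], body so far='2lqbty7eu81i3jv'
Chunk 3: stream[25..26]='1' size=0x1=1, data at stream[28..29]='7' -> body[15..16], body so far='2lqbty7eu81i3jv7'
Chunk 4: stream[31..32]='0' size=0 (terminator). Final body='2lqbty7eu81i3jv7' (16 bytes)
Body byte 4 = 't'

Answer: t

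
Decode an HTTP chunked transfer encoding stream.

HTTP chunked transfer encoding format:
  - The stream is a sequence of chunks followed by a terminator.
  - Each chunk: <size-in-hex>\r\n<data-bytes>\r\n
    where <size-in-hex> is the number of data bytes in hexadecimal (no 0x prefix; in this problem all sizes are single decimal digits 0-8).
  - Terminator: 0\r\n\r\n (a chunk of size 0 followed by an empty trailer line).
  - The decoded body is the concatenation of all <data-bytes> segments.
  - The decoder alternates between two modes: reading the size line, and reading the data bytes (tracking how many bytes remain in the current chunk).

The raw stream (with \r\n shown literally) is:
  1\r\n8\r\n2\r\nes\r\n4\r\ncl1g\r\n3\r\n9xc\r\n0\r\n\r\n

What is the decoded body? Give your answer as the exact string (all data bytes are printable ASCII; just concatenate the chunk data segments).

Answer: 8escl1g9xc

Derivation:
Chunk 1: stream[0..1]='1' size=0x1=1, data at stream[3..4]='8' -> body[0..1], body so far='8'
Chunk 2: stream[6..7]='2' size=0x2=2, data at stream[9..11]='es' -> body[1..3], body so far='8es'
Chunk 3: stream[13..14]='4' size=0x4=4, data at stream[16..20]='cl1g' -> body[3..7], body so far='8escl1g'
Chunk 4: stream[22..23]='3' size=0x3=3, data at stream[25..28]='9xc' -> body[7..10], body so far='8escl1g9xc'
Chunk 5: stream[30..31]='0' size=0 (terminator). Final body='8escl1g9xc' (10 bytes)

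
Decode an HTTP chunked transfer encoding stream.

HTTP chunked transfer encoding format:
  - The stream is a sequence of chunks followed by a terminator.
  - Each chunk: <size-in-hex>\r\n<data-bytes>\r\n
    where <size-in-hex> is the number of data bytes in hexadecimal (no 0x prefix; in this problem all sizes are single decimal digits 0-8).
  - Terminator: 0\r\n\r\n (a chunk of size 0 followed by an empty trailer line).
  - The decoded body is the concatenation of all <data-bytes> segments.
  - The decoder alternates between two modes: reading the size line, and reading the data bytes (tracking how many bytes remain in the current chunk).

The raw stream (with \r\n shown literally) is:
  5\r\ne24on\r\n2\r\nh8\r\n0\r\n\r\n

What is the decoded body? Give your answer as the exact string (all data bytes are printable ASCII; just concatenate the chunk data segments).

Chunk 1: stream[0..1]='5' size=0x5=5, data at stream[3..8]='e24on' -> body[0..5], body so far='e24on'
Chunk 2: stream[10..11]='2' size=0x2=2, data at stream[13..15]='h8' -> body[5..7], body so far='e24onh8'
Chunk 3: stream[17..18]='0' size=0 (terminator). Final body='e24onh8' (7 bytes)

Answer: e24onh8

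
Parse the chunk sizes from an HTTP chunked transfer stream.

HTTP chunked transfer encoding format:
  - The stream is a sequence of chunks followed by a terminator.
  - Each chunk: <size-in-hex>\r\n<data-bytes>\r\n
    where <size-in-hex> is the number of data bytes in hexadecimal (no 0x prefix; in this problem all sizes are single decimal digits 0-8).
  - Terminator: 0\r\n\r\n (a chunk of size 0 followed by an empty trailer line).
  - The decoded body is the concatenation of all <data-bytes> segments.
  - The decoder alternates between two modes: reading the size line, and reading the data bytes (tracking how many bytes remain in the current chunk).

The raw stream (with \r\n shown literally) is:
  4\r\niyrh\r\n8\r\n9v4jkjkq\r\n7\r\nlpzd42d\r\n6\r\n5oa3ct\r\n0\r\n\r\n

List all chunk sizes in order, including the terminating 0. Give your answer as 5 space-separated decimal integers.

Chunk 1: stream[0..1]='4' size=0x4=4, data at stream[3..7]='iyrh' -> body[0..4], body so far='iyrh'
Chunk 2: stream[9..10]='8' size=0x8=8, data at stream[12..20]='9v4jkjkq' -> body[4..12], body so far='iyrh9v4jkjkq'
Chunk 3: stream[22..23]='7' size=0x7=7, data at stream[25..32]='lpzd42d' -> body[12..19], body so far='iyrh9v4jkjkqlpzd42d'
Chunk 4: stream[34..35]='6' size=0x6=6, data at stream[37..43]='5oa3ct' -> body[19..25], body so far='iyrh9v4jkjkqlpzd42d5oa3ct'
Chunk 5: stream[45..46]='0' size=0 (terminator). Final body='iyrh9v4jkjkqlpzd42d5oa3ct' (25 bytes)

Answer: 4 8 7 6 0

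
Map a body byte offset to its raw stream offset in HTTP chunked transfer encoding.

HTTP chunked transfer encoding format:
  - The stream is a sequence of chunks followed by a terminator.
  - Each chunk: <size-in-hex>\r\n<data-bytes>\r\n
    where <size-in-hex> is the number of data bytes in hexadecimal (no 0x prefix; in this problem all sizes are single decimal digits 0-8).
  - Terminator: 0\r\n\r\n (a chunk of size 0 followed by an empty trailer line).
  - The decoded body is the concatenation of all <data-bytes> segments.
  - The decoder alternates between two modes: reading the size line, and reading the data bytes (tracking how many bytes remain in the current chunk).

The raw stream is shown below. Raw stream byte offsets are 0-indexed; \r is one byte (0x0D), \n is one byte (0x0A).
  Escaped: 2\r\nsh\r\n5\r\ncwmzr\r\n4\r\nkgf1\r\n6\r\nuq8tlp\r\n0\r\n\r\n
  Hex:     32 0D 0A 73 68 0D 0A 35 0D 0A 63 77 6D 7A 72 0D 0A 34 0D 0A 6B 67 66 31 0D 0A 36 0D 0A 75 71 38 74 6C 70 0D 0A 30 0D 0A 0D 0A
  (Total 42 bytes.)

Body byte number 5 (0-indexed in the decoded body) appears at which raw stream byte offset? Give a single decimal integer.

Answer: 13

Derivation:
Chunk 1: stream[0..1]='2' size=0x2=2, data at stream[3..5]='sh' -> body[0..2], body so far='sh'
Chunk 2: stream[7..8]='5' size=0x5=5, data at stream[10..15]='cwmzr' -> body[2..7], body so far='shcwmzr'
Chunk 3: stream[17..18]='4' size=0x4=4, data at stream[20..24]='kgf1' -> body[7..11], body so far='shcwmzrkgf1'
Chunk 4: stream[26..27]='6' size=0x6=6, data at stream[29..35]='uq8tlp' -> body[11..17], body so far='shcwmzrkgf1uq8tlp'
Chunk 5: stream[37..38]='0' size=0 (terminator). Final body='shcwmzrkgf1uq8tlp' (17 bytes)
Body byte 5 at stream offset 13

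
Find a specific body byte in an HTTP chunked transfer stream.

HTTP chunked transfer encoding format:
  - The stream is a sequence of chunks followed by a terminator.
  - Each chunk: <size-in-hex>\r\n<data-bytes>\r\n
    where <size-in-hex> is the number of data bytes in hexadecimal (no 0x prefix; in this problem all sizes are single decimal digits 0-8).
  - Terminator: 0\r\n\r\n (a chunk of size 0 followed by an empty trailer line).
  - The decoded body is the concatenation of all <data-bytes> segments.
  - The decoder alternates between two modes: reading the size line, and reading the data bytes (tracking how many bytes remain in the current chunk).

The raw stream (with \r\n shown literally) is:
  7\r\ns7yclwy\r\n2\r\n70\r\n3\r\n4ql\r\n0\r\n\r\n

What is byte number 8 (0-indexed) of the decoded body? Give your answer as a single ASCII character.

Answer: 0

Derivation:
Chunk 1: stream[0..1]='7' size=0x7=7, data at stream[3..10]='s7yclwy' -> body[0..7], body so far='s7yclwy'
Chunk 2: stream[12..13]='2' size=0x2=2, data at stream[15..17]='70' -> body[7..9], body so far='s7yclwy70'
Chunk 3: stream[19..20]='3' size=0x3=3, data at stream[22..25]='4ql' -> body[9..12], body so far='s7yclwy704ql'
Chunk 4: stream[27..28]='0' size=0 (terminator). Final body='s7yclwy704ql' (12 bytes)
Body byte 8 = '0'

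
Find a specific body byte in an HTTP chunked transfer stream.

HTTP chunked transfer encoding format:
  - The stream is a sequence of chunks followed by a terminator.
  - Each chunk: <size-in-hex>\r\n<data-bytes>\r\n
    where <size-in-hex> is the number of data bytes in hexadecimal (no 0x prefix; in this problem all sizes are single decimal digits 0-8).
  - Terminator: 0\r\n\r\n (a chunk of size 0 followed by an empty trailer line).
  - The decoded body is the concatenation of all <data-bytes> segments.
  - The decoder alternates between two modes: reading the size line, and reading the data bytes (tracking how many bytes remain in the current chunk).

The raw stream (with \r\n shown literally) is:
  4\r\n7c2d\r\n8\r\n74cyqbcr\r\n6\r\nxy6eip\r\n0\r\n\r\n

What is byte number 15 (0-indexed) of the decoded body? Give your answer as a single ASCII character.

Chunk 1: stream[0..1]='4' size=0x4=4, data at stream[3..7]='7c2d' -> body[0..4], body so far='7c2d'
Chunk 2: stream[9..10]='8' size=0x8=8, data at stream[12..20]='74cyqbcr' -> body[4..12], body so far='7c2d74cyqbcr'
Chunk 3: stream[22..23]='6' size=0x6=6, data at stream[25..31]='xy6eip' -> body[12..18], body so far='7c2d74cyqbcrxy6eip'
Chunk 4: stream[33..34]='0' size=0 (terminator). Final body='7c2d74cyqbcrxy6eip' (18 bytes)
Body byte 15 = 'e'

Answer: e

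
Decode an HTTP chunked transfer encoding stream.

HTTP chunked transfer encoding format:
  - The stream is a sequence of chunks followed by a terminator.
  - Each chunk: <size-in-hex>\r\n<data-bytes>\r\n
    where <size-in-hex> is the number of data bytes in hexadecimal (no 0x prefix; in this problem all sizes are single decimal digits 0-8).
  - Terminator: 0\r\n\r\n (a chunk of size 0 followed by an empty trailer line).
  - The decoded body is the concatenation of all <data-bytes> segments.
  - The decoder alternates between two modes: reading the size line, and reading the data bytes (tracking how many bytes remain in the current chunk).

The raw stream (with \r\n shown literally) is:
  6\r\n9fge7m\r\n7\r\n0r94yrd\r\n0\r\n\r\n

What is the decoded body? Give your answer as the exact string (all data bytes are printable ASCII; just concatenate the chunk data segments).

Answer: 9fge7m0r94yrd

Derivation:
Chunk 1: stream[0..1]='6' size=0x6=6, data at stream[3..9]='9fge7m' -> body[0..6], body so far='9fge7m'
Chunk 2: stream[11..12]='7' size=0x7=7, data at stream[14..21]='0r94yrd' -> body[6..13], body so far='9fge7m0r94yrd'
Chunk 3: stream[23..24]='0' size=0 (terminator). Final body='9fge7m0r94yrd' (13 bytes)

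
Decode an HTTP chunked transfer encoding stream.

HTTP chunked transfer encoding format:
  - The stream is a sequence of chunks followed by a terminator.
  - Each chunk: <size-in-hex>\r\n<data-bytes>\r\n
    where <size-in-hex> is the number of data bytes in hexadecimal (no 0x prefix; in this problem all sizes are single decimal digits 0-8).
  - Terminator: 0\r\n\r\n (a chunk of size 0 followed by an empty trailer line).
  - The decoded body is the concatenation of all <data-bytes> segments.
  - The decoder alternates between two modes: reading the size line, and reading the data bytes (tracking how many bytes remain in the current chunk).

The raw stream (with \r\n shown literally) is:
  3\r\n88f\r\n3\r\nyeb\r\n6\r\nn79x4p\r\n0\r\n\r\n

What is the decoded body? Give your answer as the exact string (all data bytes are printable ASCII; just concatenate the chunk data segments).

Answer: 88fyebn79x4p

Derivation:
Chunk 1: stream[0..1]='3' size=0x3=3, data at stream[3..6]='88f' -> body[0..3], body so far='88f'
Chunk 2: stream[8..9]='3' size=0x3=3, data at stream[11..14]='yeb' -> body[3..6], body so far='88fyeb'
Chunk 3: stream[16..17]='6' size=0x6=6, data at stream[19..25]='n79x4p' -> body[6..12], body so far='88fyebn79x4p'
Chunk 4: stream[27..28]='0' size=0 (terminator). Final body='88fyebn79x4p' (12 bytes)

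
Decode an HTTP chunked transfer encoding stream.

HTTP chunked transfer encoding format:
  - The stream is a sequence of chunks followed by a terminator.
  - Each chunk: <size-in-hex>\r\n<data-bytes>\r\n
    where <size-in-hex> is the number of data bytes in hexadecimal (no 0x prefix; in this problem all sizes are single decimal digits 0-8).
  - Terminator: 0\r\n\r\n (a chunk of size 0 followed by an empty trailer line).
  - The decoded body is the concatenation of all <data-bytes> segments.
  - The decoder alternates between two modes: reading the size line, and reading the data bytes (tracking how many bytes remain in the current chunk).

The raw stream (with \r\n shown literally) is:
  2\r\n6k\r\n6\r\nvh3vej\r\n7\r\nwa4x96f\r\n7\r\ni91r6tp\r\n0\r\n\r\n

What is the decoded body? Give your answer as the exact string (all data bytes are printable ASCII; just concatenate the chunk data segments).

Chunk 1: stream[0..1]='2' size=0x2=2, data at stream[3..5]='6k' -> body[0..2], body so far='6k'
Chunk 2: stream[7..8]='6' size=0x6=6, data at stream[10..16]='vh3vej' -> body[2..8], body so far='6kvh3vej'
Chunk 3: stream[18..19]='7' size=0x7=7, data at stream[21..28]='wa4x96f' -> body[8..15], body so far='6kvh3vejwa4x96f'
Chunk 4: stream[30..31]='7' size=0x7=7, data at stream[33..40]='i91r6tp' -> body[15..22], body so far='6kvh3vejwa4x96fi91r6tp'
Chunk 5: stream[42..43]='0' size=0 (terminator). Final body='6kvh3vejwa4x96fi91r6tp' (22 bytes)

Answer: 6kvh3vejwa4x96fi91r6tp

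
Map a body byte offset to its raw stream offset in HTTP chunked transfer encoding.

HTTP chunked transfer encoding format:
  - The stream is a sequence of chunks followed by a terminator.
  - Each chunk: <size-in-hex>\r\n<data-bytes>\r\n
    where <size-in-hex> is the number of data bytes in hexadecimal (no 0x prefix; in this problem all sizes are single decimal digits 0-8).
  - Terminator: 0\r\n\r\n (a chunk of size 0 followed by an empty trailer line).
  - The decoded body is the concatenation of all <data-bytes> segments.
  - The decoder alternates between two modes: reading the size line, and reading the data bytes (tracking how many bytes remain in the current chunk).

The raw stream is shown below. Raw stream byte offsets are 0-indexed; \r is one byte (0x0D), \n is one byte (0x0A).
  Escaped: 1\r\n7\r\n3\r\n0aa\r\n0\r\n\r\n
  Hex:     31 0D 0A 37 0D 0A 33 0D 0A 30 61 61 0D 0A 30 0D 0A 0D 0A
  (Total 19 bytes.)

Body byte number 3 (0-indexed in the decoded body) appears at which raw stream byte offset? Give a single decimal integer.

Chunk 1: stream[0..1]='1' size=0x1=1, data at stream[3..4]='7' -> body[0..1], body so far='7'
Chunk 2: stream[6..7]='3' size=0x3=3, data at stream[9..12]='0aa' -> body[1..4], body so far='70aa'
Chunk 3: stream[14..15]='0' size=0 (terminator). Final body='70aa' (4 bytes)
Body byte 3 at stream offset 11

Answer: 11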